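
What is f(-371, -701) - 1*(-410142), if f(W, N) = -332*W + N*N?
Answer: 1024715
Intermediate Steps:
f(W, N) = N² - 332*W (f(W, N) = -332*W + N² = N² - 332*W)
f(-371, -701) - 1*(-410142) = ((-701)² - 332*(-371)) - 1*(-410142) = (491401 + 123172) + 410142 = 614573 + 410142 = 1024715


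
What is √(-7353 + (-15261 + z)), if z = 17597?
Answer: I*√5017 ≈ 70.831*I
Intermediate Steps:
√(-7353 + (-15261 + z)) = √(-7353 + (-15261 + 17597)) = √(-7353 + 2336) = √(-5017) = I*√5017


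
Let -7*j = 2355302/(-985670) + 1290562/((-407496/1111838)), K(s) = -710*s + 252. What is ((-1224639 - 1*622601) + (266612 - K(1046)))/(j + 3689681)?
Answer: -294592007878236600/1473528424631245469 ≈ -0.19992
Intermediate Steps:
K(s) = 252 - 710*s
j = 176791846859085539/351449509530 (j = -(2355302/(-985670) + 1290562/((-407496/1111838)))/7 = -(2355302*(-1/985670) + 1290562/((-407496*1/1111838)))/7 = -(-1177651/492835 + 1290562/(-203748/555919))/7 = -(-1177651/492835 + 1290562*(-555919/203748))/7 = -(-1177651/492835 - 358723968239/101874)/7 = -⅐*(-176791846859085539/50207072790) = 176791846859085539/351449509530 ≈ 5.0304e+5)
((-1224639 - 1*622601) + (266612 - K(1046)))/(j + 3689681) = ((-1224639 - 1*622601) + (266612 - (252 - 710*1046)))/(176791846859085539/351449509530 + 3689681) = ((-1224639 - 622601) + (266612 - (252 - 742660)))/(1473528424631245469/351449509530) = (-1847240 + (266612 - 1*(-742408)))*(351449509530/1473528424631245469) = (-1847240 + (266612 + 742408))*(351449509530/1473528424631245469) = (-1847240 + 1009020)*(351449509530/1473528424631245469) = -838220*351449509530/1473528424631245469 = -294592007878236600/1473528424631245469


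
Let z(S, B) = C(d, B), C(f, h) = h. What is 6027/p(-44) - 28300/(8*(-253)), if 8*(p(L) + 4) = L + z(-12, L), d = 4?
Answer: -981179/2530 ≈ -387.82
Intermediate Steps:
z(S, B) = B
p(L) = -4 + L/4 (p(L) = -4 + (L + L)/8 = -4 + (2*L)/8 = -4 + L/4)
6027/p(-44) - 28300/(8*(-253)) = 6027/(-4 + (1/4)*(-44)) - 28300/(8*(-253)) = 6027/(-4 - 11) - 28300/(-2024) = 6027/(-15) - 28300*(-1/2024) = 6027*(-1/15) + 7075/506 = -2009/5 + 7075/506 = -981179/2530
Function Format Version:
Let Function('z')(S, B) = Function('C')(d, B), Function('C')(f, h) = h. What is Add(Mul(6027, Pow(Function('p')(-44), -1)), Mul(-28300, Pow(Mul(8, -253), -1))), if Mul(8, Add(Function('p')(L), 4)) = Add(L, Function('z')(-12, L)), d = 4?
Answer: Rational(-981179, 2530) ≈ -387.82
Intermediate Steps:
Function('z')(S, B) = B
Function('p')(L) = Add(-4, Mul(Rational(1, 4), L)) (Function('p')(L) = Add(-4, Mul(Rational(1, 8), Add(L, L))) = Add(-4, Mul(Rational(1, 8), Mul(2, L))) = Add(-4, Mul(Rational(1, 4), L)))
Add(Mul(6027, Pow(Function('p')(-44), -1)), Mul(-28300, Pow(Mul(8, -253), -1))) = Add(Mul(6027, Pow(Add(-4, Mul(Rational(1, 4), -44)), -1)), Mul(-28300, Pow(Mul(8, -253), -1))) = Add(Mul(6027, Pow(Add(-4, -11), -1)), Mul(-28300, Pow(-2024, -1))) = Add(Mul(6027, Pow(-15, -1)), Mul(-28300, Rational(-1, 2024))) = Add(Mul(6027, Rational(-1, 15)), Rational(7075, 506)) = Add(Rational(-2009, 5), Rational(7075, 506)) = Rational(-981179, 2530)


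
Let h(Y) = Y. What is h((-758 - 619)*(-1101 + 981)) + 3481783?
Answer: 3647023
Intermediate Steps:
h((-758 - 619)*(-1101 + 981)) + 3481783 = (-758 - 619)*(-1101 + 981) + 3481783 = -1377*(-120) + 3481783 = 165240 + 3481783 = 3647023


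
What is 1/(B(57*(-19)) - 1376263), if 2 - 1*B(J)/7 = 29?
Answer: -1/1376452 ≈ -7.2651e-7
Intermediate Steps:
B(J) = -189 (B(J) = 14 - 7*29 = 14 - 203 = -189)
1/(B(57*(-19)) - 1376263) = 1/(-189 - 1376263) = 1/(-1376452) = -1/1376452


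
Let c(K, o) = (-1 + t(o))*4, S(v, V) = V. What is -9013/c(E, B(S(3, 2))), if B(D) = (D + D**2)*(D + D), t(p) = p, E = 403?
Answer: -9013/92 ≈ -97.967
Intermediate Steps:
B(D) = 2*D*(D + D**2) (B(D) = (D + D**2)*(2*D) = 2*D*(D + D**2))
c(K, o) = -4 + 4*o (c(K, o) = (-1 + o)*4 = -4 + 4*o)
-9013/c(E, B(S(3, 2))) = -9013/(-4 + 4*(2*2**2*(1 + 2))) = -9013/(-4 + 4*(2*4*3)) = -9013/(-4 + 4*24) = -9013/(-4 + 96) = -9013/92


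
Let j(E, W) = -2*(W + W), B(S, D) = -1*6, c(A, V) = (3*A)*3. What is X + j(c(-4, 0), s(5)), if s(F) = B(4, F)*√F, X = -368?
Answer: -368 + 24*√5 ≈ -314.33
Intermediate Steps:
c(A, V) = 9*A
B(S, D) = -6
s(F) = -6*√F
j(E, W) = -4*W
X + j(c(-4, 0), s(5)) = -368 - (-24)*√5 = -368 + 24*√5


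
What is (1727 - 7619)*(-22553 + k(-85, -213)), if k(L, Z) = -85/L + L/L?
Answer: 132870492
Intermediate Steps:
k(L, Z) = 1 - 85/L (k(L, Z) = -85/L + 1 = 1 - 85/L)
(1727 - 7619)*(-22553 + k(-85, -213)) = (1727 - 7619)*(-22553 + (-85 - 85)/(-85)) = -5892*(-22553 - 1/85*(-170)) = -5892*(-22553 + 2) = -5892*(-22551) = 132870492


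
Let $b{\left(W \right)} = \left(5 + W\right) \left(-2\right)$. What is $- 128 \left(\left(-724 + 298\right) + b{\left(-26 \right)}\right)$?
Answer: $49152$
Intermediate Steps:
$b{\left(W \right)} = -10 - 2 W$
$- 128 \left(\left(-724 + 298\right) + b{\left(-26 \right)}\right) = - 128 \left(\left(-724 + 298\right) - -42\right) = - 128 \left(-426 + \left(-10 + 52\right)\right) = - 128 \left(-426 + 42\right) = \left(-128\right) \left(-384\right) = 49152$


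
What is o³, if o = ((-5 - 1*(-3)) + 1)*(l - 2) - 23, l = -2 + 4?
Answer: -12167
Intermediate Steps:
l = 2
o = -23 (o = ((-5 - 1*(-3)) + 1)*(2 - 2) - 23 = ((-5 + 3) + 1)*0 - 23 = (-2 + 1)*0 - 23 = -1*0 - 23 = 0 - 23 = -23)
o³ = (-23)³ = -12167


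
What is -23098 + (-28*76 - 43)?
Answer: -25269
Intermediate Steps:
-23098 + (-28*76 - 43) = -23098 + (-2128 - 43) = -23098 - 2171 = -25269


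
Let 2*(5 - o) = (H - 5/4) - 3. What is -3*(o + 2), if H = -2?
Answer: -243/8 ≈ -30.375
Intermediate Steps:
o = 65/8 (o = 5 - ((-2 - 5/4) - 3)/2 = 5 - (-13/4 - 3)/2 = 5 - ½*(-25/4) = 5 + 25/8 = 65/8 ≈ 8.1250)
-3*(o + 2) = -3*(65/8 + 2) = -3*81/8 = -243/8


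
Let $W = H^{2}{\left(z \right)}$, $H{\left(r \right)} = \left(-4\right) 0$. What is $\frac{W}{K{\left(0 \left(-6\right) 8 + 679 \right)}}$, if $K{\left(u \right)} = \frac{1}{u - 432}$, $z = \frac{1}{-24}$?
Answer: $0$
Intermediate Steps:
$z = - \frac{1}{24} \approx -0.041667$
$H{\left(r \right)} = 0$
$K{\left(u \right)} = \frac{1}{-432 + u}$
$W = 0$ ($W = 0^{2} = 0$)
$\frac{W}{K{\left(0 \left(-6\right) 8 + 679 \right)}} = \frac{0}{\frac{1}{-432 + \left(0 \left(-6\right) 8 + 679\right)}} = \frac{0}{\frac{1}{-432 + \left(0 \cdot 8 + 679\right)}} = \frac{0}{\frac{1}{-432 + \left(0 + 679\right)}} = \frac{0}{\frac{1}{-432 + 679}} = \frac{0}{\frac{1}{247}} = 0 \frac{1}{\frac{1}{247}} = 0 \cdot 247 = 0$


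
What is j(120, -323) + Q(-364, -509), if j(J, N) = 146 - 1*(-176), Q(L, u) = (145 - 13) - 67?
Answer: 387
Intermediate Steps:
Q(L, u) = 65 (Q(L, u) = 132 - 67 = 65)
j(J, N) = 322 (j(J, N) = 146 + 176 = 322)
j(120, -323) + Q(-364, -509) = 322 + 65 = 387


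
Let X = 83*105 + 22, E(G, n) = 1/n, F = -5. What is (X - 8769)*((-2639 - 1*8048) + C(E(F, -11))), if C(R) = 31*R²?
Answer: 41379072/121 ≈ 3.4198e+5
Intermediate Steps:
X = 8737 (X = 8715 + 22 = 8737)
(X - 8769)*((-2639 - 1*8048) + C(E(F, -11))) = (8737 - 8769)*((-2639 - 1*8048) + 31*(1/(-11))²) = -32*((-2639 - 8048) + 31*(-1/11)²) = -32*(-10687 + 31*(1/121)) = -32*(-10687 + 31/121) = -32*(-1293096/121) = 41379072/121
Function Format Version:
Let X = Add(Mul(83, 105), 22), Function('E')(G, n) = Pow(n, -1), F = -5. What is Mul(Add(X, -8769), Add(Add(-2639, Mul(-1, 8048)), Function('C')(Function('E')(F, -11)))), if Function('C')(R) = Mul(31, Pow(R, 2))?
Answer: Rational(41379072, 121) ≈ 3.4198e+5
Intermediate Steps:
X = 8737 (X = Add(8715, 22) = 8737)
Mul(Add(X, -8769), Add(Add(-2639, Mul(-1, 8048)), Function('C')(Function('E')(F, -11)))) = Mul(Add(8737, -8769), Add(Add(-2639, Mul(-1, 8048)), Mul(31, Pow(Pow(-11, -1), 2)))) = Mul(-32, Add(Add(-2639, -8048), Mul(31, Pow(Rational(-1, 11), 2)))) = Mul(-32, Add(-10687, Mul(31, Rational(1, 121)))) = Mul(-32, Add(-10687, Rational(31, 121))) = Mul(-32, Rational(-1293096, 121)) = Rational(41379072, 121)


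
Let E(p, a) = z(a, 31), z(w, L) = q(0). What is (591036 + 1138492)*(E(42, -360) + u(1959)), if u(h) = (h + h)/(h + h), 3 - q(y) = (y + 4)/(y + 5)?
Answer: 27672448/5 ≈ 5.5345e+6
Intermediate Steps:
q(y) = 3 - (4 + y)/(5 + y) (q(y) = 3 - (y + 4)/(y + 5) = 3 - (4 + y)/(5 + y))
z(w, L) = 11/5 (z(w, L) = (11 + 2*0)/(5 + 0) = (11 + 0)/5 = (⅕)*11 = 11/5)
E(p, a) = 11/5
u(h) = 1 (u(h) = (2*h)/((2*h)) = (2*h)*(1/(2*h)) = 1)
(591036 + 1138492)*(E(42, -360) + u(1959)) = (591036 + 1138492)*(11/5 + 1) = 1729528*(16/5) = 27672448/5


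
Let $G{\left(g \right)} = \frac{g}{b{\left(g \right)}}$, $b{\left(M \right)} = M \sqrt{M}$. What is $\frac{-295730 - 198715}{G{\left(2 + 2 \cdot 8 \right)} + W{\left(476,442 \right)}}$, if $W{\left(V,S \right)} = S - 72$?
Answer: $- \frac{3293003700}{2464199} + \frac{1483335 \sqrt{2}}{2464199} \approx -1335.5$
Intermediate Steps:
$b{\left(M \right)} = M^{\frac{3}{2}}$
$W{\left(V,S \right)} = -72 + S$ ($W{\left(V,S \right)} = S - 72 = -72 + S$)
$G{\left(g \right)} = \frac{1}{\sqrt{g}}$ ($G{\left(g \right)} = \frac{g}{g^{\frac{3}{2}}} = \frac{1}{\sqrt{g}}$)
$\frac{-295730 - 198715}{G{\left(2 + 2 \cdot 8 \right)} + W{\left(476,442 \right)}} = \frac{-295730 - 198715}{\frac{1}{\sqrt{2 + 2 \cdot 8}} + \left(-72 + 442\right)} = - \frac{494445}{\frac{1}{\sqrt{2 + 16}} + 370} = - \frac{494445}{\frac{1}{\sqrt{18}} + 370} = - \frac{494445}{\frac{\sqrt{2}}{6} + 370} = - \frac{494445}{370 + \frac{\sqrt{2}}{6}}$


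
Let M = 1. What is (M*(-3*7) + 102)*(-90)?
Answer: -7290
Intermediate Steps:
(M*(-3*7) + 102)*(-90) = (1*(-3*7) + 102)*(-90) = (1*(-21) + 102)*(-90) = (-21 + 102)*(-90) = 81*(-90) = -7290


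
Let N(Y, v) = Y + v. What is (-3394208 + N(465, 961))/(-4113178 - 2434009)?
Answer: 3392782/6547187 ≈ 0.51820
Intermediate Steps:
(-3394208 + N(465, 961))/(-4113178 - 2434009) = (-3394208 + (465 + 961))/(-4113178 - 2434009) = (-3394208 + 1426)/(-6547187) = -3392782*(-1/6547187) = 3392782/6547187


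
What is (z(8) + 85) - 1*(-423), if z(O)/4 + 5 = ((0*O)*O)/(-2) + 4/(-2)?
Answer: 480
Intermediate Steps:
z(O) = -28 (z(O) = -20 + 4*(((0*O)*O)/(-2) + 4/(-2)) = -20 + 4*((0*O)*(-1/2) + 4*(-1/2)) = -20 + 4*(0*(-1/2) - 2) = -20 + 4*(0 - 2) = -20 + 4*(-2) = -20 - 8 = -28)
(z(8) + 85) - 1*(-423) = (-28 + 85) - 1*(-423) = 57 + 423 = 480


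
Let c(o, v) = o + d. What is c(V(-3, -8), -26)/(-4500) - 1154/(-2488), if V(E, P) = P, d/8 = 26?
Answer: 23477/55980 ≈ 0.41938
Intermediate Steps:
d = 208 (d = 8*26 = 208)
c(o, v) = 208 + o (c(o, v) = o + 208 = 208 + o)
c(V(-3, -8), -26)/(-4500) - 1154/(-2488) = (208 - 8)/(-4500) - 1154/(-2488) = 200*(-1/4500) - 1154*(-1/2488) = -2/45 + 577/1244 = 23477/55980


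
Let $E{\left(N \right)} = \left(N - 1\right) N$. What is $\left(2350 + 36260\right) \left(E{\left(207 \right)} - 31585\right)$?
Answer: $426910770$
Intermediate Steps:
$E{\left(N \right)} = N \left(-1 + N\right)$ ($E{\left(N \right)} = \left(-1 + N\right) N = N \left(-1 + N\right)$)
$\left(2350 + 36260\right) \left(E{\left(207 \right)} - 31585\right) = \left(2350 + 36260\right) \left(207 \left(-1 + 207\right) - 31585\right) = 38610 \left(207 \cdot 206 - 31585\right) = 38610 \left(42642 - 31585\right) = 38610 \cdot 11057 = 426910770$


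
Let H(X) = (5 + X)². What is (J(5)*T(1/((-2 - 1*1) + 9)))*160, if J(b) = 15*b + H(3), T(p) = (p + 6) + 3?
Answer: 611600/3 ≈ 2.0387e+5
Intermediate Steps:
T(p) = 9 + p (T(p) = (6 + p) + 3 = 9 + p)
J(b) = 64 + 15*b (J(b) = 15*b + (5 + 3)² = 15*b + 8² = 15*b + 64 = 64 + 15*b)
(J(5)*T(1/((-2 - 1*1) + 9)))*160 = ((64 + 15*5)*(9 + 1/((-2 - 1*1) + 9)))*160 = ((64 + 75)*(9 + 1/((-2 - 1) + 9)))*160 = (139*(9 + 1/(-3 + 9)))*160 = (139*(9 + 1/6))*160 = (139*(9 + ⅙))*160 = (139*(55/6))*160 = (7645/6)*160 = 611600/3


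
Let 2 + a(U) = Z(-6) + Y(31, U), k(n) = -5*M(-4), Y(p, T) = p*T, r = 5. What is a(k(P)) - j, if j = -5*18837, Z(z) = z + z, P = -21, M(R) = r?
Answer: 93396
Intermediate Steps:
M(R) = 5
Z(z) = 2*z
Y(p, T) = T*p
j = -94185
k(n) = -25 (k(n) = -5*5 = -25)
a(U) = -14 + 31*U (a(U) = -2 + (2*(-6) + U*31) = -2 + (-12 + 31*U) = -14 + 31*U)
a(k(P)) - j = (-14 + 31*(-25)) - 1*(-94185) = (-14 - 775) + 94185 = -789 + 94185 = 93396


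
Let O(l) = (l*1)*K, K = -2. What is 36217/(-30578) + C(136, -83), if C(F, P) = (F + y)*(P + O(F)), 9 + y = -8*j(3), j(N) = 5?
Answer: -944437747/30578 ≈ -30886.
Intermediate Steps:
O(l) = -2*l (O(l) = (l*1)*(-2) = l*(-2) = -2*l)
y = -49 (y = -9 - 8*5 = -9 - 40 = -49)
C(F, P) = (-49 + F)*(P - 2*F) (C(F, P) = (F - 49)*(P - 2*F) = (-49 + F)*(P - 2*F))
36217/(-30578) + C(136, -83) = 36217/(-30578) + (-49*(-83) - 2*136² + 98*136 + 136*(-83)) = 36217*(-1/30578) + (4067 - 2*18496 + 13328 - 11288) = -36217/30578 + (4067 - 36992 + 13328 - 11288) = -36217/30578 - 30885 = -944437747/30578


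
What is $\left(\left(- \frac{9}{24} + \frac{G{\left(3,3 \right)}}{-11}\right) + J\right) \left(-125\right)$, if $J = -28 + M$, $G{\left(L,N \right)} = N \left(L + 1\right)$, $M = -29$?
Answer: $\frac{643125}{88} \approx 7308.2$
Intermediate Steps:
$G{\left(L,N \right)} = N \left(1 + L\right)$
$J = -57$ ($J = -28 - 29 = -57$)
$\left(\left(- \frac{9}{24} + \frac{G{\left(3,3 \right)}}{-11}\right) + J\right) \left(-125\right) = \left(\left(- \frac{9}{24} + \frac{3 \left(1 + 3\right)}{-11}\right) - 57\right) \left(-125\right) = \left(\left(\left(-9\right) \frac{1}{24} + 3 \cdot 4 \left(- \frac{1}{11}\right)\right) - 57\right) \left(-125\right) = \left(\left(- \frac{3}{8} + 12 \left(- \frac{1}{11}\right)\right) - 57\right) \left(-125\right) = \left(\left(- \frac{3}{8} - \frac{12}{11}\right) - 57\right) \left(-125\right) = \left(- \frac{129}{88} - 57\right) \left(-125\right) = \left(- \frac{5145}{88}\right) \left(-125\right) = \frac{643125}{88}$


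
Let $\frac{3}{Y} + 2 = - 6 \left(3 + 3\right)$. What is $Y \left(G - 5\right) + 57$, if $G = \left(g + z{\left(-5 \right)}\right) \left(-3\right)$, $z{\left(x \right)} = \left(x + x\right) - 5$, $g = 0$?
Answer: $\frac{1023}{19} \approx 53.842$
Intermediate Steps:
$Y = - \frac{3}{38}$ ($Y = \frac{3}{-2 - 6 \left(3 + 3\right)} = \frac{3}{-2 - 36} = \frac{3}{-38} = 3 \left(- \frac{1}{38}\right) = - \frac{3}{38} \approx -0.078947$)
$z{\left(x \right)} = -5 + 2 x$ ($z{\left(x \right)} = 2 x - 5 = -5 + 2 x$)
$G = 45$ ($G = \left(0 + \left(-5 + 2 \left(-5\right)\right)\right) \left(-3\right) = \left(0 - 15\right) \left(-3\right) = \left(-15\right) \left(-3\right) = 45$)
$Y \left(G - 5\right) + 57 = - \frac{3 \left(45 - 5\right)}{38} + 57 = \left(- \frac{3}{38}\right) 40 + 57 = - \frac{60}{19} + 57 = \frac{1023}{19}$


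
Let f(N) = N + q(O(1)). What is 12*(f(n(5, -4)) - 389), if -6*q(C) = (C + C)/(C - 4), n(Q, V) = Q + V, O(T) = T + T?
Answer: -4652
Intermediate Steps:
O(T) = 2*T
q(C) = -C/(3*(-4 + C)) (q(C) = -(C + C)/(6*(C - 4)) = -2*C/(6*(-4 + C)) = -C/(3*(-4 + C)))
f(N) = 1/3 + N (f(N) = N - 2*1/(-12 + 3*(2*1)) = N - 1*2/(-12 + 3*2) = N - 1*2/(-12 + 6) = N - 1*2/(-6) = N - 1*2*(-1/6) = N + 1/3 = 1/3 + N)
12*(f(n(5, -4)) - 389) = 12*((1/3 + (5 - 4)) - 389) = 12*((1/3 + 1) - 389) = 12*(4/3 - 389) = 12*(-1163/3) = -4652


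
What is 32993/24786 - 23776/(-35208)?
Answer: 8106155/4040118 ≈ 2.0064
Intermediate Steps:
32993/24786 - 23776/(-35208) = 32993*(1/24786) - 23776*(-1/35208) = 32993/24786 + 2972/4401 = 8106155/4040118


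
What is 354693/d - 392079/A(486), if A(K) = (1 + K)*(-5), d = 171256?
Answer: 68009558679/417008360 ≈ 163.09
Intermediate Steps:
A(K) = -5 - 5*K
354693/d - 392079/A(486) = 354693/171256 - 392079/(-5 - 5*486) = 354693*(1/171256) - 392079/(-5 - 2430) = 354693/171256 - 392079/(-2435) = 354693/171256 - 392079*(-1/2435) = 354693/171256 + 392079/2435 = 68009558679/417008360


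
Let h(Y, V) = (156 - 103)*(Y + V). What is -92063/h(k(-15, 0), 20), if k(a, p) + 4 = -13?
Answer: -92063/159 ≈ -579.01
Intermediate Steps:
k(a, p) = -17 (k(a, p) = -4 - 13 = -17)
h(Y, V) = 53*V + 53*Y (h(Y, V) = 53*(V + Y) = 53*V + 53*Y)
-92063/h(k(-15, 0), 20) = -92063/(53*20 + 53*(-17)) = -92063/(1060 - 901) = -92063/159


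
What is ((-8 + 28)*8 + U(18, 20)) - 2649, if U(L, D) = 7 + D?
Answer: -2462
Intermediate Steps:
((-8 + 28)*8 + U(18, 20)) - 2649 = ((-8 + 28)*8 + (7 + 20)) - 2649 = (20*8 + 27) - 2649 = (160 + 27) - 2649 = 187 - 2649 = -2462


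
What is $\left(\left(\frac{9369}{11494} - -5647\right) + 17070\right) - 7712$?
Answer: $\frac{172476839}{11494} \approx 15006.0$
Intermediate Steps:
$\left(\left(\frac{9369}{11494} - -5647\right) + 17070\right) - 7712 = \left(\left(9369 \cdot \frac{1}{11494} + 5647\right) + 17070\right) - 7712 = \left(\left(\frac{9369}{11494} + 5647\right) + 17070\right) - 7712 = \left(\frac{64915987}{11494} + 17070\right) - 7712 = \frac{261118567}{11494} - 7712 = \frac{172476839}{11494}$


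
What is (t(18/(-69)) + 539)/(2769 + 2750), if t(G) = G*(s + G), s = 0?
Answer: 285167/2919551 ≈ 0.097675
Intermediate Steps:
t(G) = G² (t(G) = G*(0 + G) = G*G = G²)
(t(18/(-69)) + 539)/(2769 + 2750) = ((18/(-69))² + 539)/(2769 + 2750) = ((18*(-1/69))² + 539)/5519 = ((-6/23)² + 539)*(1/5519) = (36/529 + 539)*(1/5519) = (285167/529)*(1/5519) = 285167/2919551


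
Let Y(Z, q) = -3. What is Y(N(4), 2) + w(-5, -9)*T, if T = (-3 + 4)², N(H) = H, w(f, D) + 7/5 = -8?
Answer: -62/5 ≈ -12.400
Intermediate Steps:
w(f, D) = -47/5 (w(f, D) = -7/5 - 8 = -47/5)
T = 1 (T = 1² = 1)
Y(N(4), 2) + w(-5, -9)*T = -3 - 47/5*1 = -3 - 47/5 = -62/5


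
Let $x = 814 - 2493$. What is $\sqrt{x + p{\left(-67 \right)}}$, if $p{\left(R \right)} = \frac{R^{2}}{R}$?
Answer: $3 i \sqrt{194} \approx 41.785 i$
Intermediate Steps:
$p{\left(R \right)} = R$
$x = -1679$ ($x = 814 - 2493 = -1679$)
$\sqrt{x + p{\left(-67 \right)}} = \sqrt{-1679 - 67} = \sqrt{-1746} = 3 i \sqrt{194}$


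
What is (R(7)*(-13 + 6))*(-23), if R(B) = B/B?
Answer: 161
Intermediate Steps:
R(B) = 1
(R(7)*(-13 + 6))*(-23) = (1*(-13 + 6))*(-23) = (1*(-7))*(-23) = -7*(-23) = 161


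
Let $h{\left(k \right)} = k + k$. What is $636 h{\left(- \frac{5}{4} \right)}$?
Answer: $-1590$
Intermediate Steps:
$h{\left(k \right)} = 2 k$
$636 h{\left(- \frac{5}{4} \right)} = 636 \cdot 2 \left(- \frac{5}{4}\right) = 636 \left(- \frac{5}{2}\right) = -1590$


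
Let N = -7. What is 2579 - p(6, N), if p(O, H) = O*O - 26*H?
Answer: 2361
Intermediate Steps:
p(O, H) = O**2 - 26*H
2579 - p(6, N) = 2579 - (6**2 - 26*(-7)) = 2579 - (36 + 182) = 2579 - 1*218 = 2579 - 218 = 2361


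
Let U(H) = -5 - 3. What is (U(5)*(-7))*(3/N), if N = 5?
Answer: 168/5 ≈ 33.600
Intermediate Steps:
U(H) = -8
(U(5)*(-7))*(3/N) = (-8*(-7))*(3/5) = 56*(3*(⅕)) = 56*(⅗) = 168/5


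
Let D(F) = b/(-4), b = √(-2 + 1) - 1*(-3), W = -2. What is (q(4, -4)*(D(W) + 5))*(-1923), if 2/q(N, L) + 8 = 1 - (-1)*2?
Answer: 32691/10 - 1923*I/10 ≈ 3269.1 - 192.3*I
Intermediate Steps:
b = 3 + I (b = √(-1) + 3 = I + 3 = 3 + I ≈ 3.0 + 1.0*I)
D(F) = -¾ - I/4 (D(F) = (3 + I)/(-4) = (3 + I)*(-¼) = -¾ - I/4)
q(N, L) = -⅖ (q(N, L) = 2/(-8 + (1 - (-1)*2)) = 2/(-8 + (1 - 1*(-2))) = 2/(-8 + (1 + 2)) = 2/(-8 + 3) = 2/(-5) = 2*(-⅕) = -⅖)
(q(4, -4)*(D(W) + 5))*(-1923) = -2*((-¾ - I/4) + 5)/5*(-1923) = -2*(17/4 - I/4)/5*(-1923) = (-17/10 + I/10)*(-1923) = 32691/10 - 1923*I/10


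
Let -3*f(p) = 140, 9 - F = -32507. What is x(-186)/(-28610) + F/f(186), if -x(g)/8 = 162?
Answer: -69766671/100135 ≈ -696.73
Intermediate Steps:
F = 32516 (F = 9 - 1*(-32507) = 9 + 32507 = 32516)
x(g) = -1296 (x(g) = -8*162 = -1296)
f(p) = -140/3 (f(p) = -⅓*140 = -140/3)
x(-186)/(-28610) + F/f(186) = -1296/(-28610) + 32516/(-140/3) = -1296*(-1/28610) + 32516*(-3/140) = 648/14305 - 24387/35 = -69766671/100135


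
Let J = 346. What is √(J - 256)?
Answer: 3*√10 ≈ 9.4868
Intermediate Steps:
√(J - 256) = √(346 - 256) = √90 = 3*√10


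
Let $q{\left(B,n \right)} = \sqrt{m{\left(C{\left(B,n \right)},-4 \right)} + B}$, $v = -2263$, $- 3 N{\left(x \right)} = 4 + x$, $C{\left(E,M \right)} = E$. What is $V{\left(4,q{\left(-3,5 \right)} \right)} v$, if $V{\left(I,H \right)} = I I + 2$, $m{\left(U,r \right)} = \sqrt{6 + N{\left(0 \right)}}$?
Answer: $-40734$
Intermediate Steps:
$N{\left(x \right)} = - \frac{4}{3} - \frac{x}{3}$ ($N{\left(x \right)} = - \frac{4 + x}{3} = - \frac{4}{3} - \frac{x}{3}$)
$m{\left(U,r \right)} = \frac{\sqrt{42}}{3}$ ($m{\left(U,r \right)} = \sqrt{6 - \frac{4}{3}} = \sqrt{\frac{14}{3}} = \frac{\sqrt{42}}{3}$)
$q{\left(B,n \right)} = \sqrt{B + \frac{\sqrt{42}}{3}}$ ($q{\left(B,n \right)} = \sqrt{\frac{\sqrt{42}}{3} + B} = \sqrt{B + \frac{\sqrt{42}}{3}}$)
$V{\left(I,H \right)} = 2 + I^{2}$ ($V{\left(I,H \right)} = I^{2} + 2 = 2 + I^{2}$)
$V{\left(4,q{\left(-3,5 \right)} \right)} v = \left(2 + 4^{2}\right) \left(-2263\right) = \left(2 + 16\right) \left(-2263\right) = 18 \left(-2263\right) = -40734$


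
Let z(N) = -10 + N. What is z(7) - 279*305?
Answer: -85098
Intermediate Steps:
z(7) - 279*305 = (-10 + 7) - 279*305 = -3 - 85095 = -85098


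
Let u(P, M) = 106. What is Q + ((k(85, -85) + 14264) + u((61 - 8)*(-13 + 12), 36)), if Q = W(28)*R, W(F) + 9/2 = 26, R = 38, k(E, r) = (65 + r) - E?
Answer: 15082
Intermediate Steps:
k(E, r) = 65 + r - E
W(F) = 43/2 (W(F) = -9/2 + 26 = 43/2)
Q = 817 (Q = (43/2)*38 = 817)
Q + ((k(85, -85) + 14264) + u((61 - 8)*(-13 + 12), 36)) = 817 + (((65 - 85 - 1*85) + 14264) + 106) = 817 + (((65 - 85 - 85) + 14264) + 106) = 817 + ((-105 + 14264) + 106) = 817 + (14159 + 106) = 817 + 14265 = 15082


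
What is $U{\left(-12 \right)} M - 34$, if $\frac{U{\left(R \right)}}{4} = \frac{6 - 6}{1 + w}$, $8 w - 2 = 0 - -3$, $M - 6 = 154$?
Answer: $-34$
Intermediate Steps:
$M = 160$ ($M = 6 + 154 = 160$)
$w = \frac{5}{8}$ ($w = \frac{1}{4} + \frac{0 - -3}{8} = \frac{1}{4} + \frac{0 + 3}{8} = \frac{1}{4} + \frac{1}{8} \cdot 3 = \frac{1}{4} + \frac{3}{8} = \frac{5}{8} \approx 0.625$)
$U{\left(R \right)} = 0$ ($U{\left(R \right)} = 4 \frac{6 - 6}{1 + \frac{5}{8}} = 4 \frac{0}{\frac{13}{8}} = 4 \cdot 0 \cdot \frac{8}{13} = 4 \cdot 0 = 0$)
$U{\left(-12 \right)} M - 34 = 0 \cdot 160 - 34 = 0 - 34 = -34$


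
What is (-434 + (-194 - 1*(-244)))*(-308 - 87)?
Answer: 151680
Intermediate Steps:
(-434 + (-194 - 1*(-244)))*(-308 - 87) = (-434 + (-194 + 244))*(-395) = (-434 + 50)*(-395) = -384*(-395) = 151680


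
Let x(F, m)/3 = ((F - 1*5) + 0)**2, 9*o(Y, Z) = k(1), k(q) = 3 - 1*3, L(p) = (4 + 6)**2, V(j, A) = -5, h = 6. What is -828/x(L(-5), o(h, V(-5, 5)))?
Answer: -276/9025 ≈ -0.030582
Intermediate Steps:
L(p) = 100 (L(p) = 10**2 = 100)
k(q) = 0 (k(q) = 3 - 3 = 0)
o(Y, Z) = 0 (o(Y, Z) = (1/9)*0 = 0)
x(F, m) = 3*(-5 + F)**2 (x(F, m) = 3*((F - 1*5) + 0)**2 = 3*((F - 5) + 0)**2 = 3*((-5 + F) + 0)**2 = 3*(-5 + F)**2)
-828/x(L(-5), o(h, V(-5, 5))) = -828*1/(3*(-5 + 100)**2) = -828/(3*95**2) = -828/(3*9025) = -828/27075 = -828*1/27075 = -276/9025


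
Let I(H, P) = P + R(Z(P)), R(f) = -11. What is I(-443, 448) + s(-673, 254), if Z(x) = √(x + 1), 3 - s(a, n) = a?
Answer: 1113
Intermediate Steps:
s(a, n) = 3 - a
Z(x) = √(1 + x)
I(H, P) = -11 + P (I(H, P) = P - 11 = -11 + P)
I(-443, 448) + s(-673, 254) = (-11 + 448) + (3 - 1*(-673)) = 437 + (3 + 673) = 437 + 676 = 1113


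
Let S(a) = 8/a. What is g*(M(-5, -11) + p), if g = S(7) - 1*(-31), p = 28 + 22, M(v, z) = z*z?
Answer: 38475/7 ≈ 5496.4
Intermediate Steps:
M(v, z) = z²
p = 50
g = 225/7 (g = 8/7 - 1*(-31) = 8*(⅐) + 31 = 8/7 + 31 = 225/7 ≈ 32.143)
g*(M(-5, -11) + p) = 225*((-11)² + 50)/7 = 225*(121 + 50)/7 = (225/7)*171 = 38475/7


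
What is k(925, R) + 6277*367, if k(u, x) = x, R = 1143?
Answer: 2304802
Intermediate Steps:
k(925, R) + 6277*367 = 1143 + 6277*367 = 1143 + 2303659 = 2304802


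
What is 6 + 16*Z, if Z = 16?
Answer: 262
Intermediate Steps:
6 + 16*Z = 6 + 16*16 = 6 + 256 = 262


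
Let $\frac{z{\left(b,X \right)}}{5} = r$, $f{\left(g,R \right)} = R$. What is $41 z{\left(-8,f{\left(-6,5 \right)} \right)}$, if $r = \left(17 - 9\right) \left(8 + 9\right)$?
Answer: $27880$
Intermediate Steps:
$r = 136$ ($r = 8 \cdot 17 = 136$)
$z{\left(b,X \right)} = 680$ ($z{\left(b,X \right)} = 5 \cdot 136 = 680$)
$41 z{\left(-8,f{\left(-6,5 \right)} \right)} = 41 \cdot 680 = 27880$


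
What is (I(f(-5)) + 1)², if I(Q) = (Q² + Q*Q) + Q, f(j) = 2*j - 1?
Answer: 53824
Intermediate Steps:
f(j) = -1 + 2*j
I(Q) = Q + 2*Q² (I(Q) = (Q² + Q²) + Q = 2*Q² + Q = Q + 2*Q²)
(I(f(-5)) + 1)² = ((-1 + 2*(-5))*(1 + 2*(-1 + 2*(-5))) + 1)² = ((-1 - 10)*(1 + 2*(-1 - 10)) + 1)² = (-11*(1 + 2*(-11)) + 1)² = (-11*(1 - 22) + 1)² = (-11*(-21) + 1)² = (231 + 1)² = 232² = 53824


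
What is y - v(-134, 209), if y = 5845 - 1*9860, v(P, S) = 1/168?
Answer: -674521/168 ≈ -4015.0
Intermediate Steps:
v(P, S) = 1/168
y = -4015 (y = 5845 - 9860 = -4015)
y - v(-134, 209) = -4015 - 1*1/168 = -4015 - 1/168 = -674521/168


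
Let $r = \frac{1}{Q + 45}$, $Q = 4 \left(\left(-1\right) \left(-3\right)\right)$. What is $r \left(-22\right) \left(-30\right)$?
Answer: $\frac{220}{19} \approx 11.579$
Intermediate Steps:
$Q = 12$ ($Q = 4 \cdot 3 = 12$)
$r = \frac{1}{57}$ ($r = \frac{1}{12 + 45} = \frac{1}{57} \approx 0.017544$)
$r \left(-22\right) \left(-30\right) = \frac{1}{57} \left(-22\right) \left(-30\right) = \left(- \frac{22}{57}\right) \left(-30\right) = \frac{220}{19}$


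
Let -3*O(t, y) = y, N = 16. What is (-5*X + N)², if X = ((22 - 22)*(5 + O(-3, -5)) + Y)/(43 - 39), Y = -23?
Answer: 32041/16 ≈ 2002.6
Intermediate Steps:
O(t, y) = -y/3
X = -23/4 (X = ((22 - 22)*(5 - ⅓*(-5)) - 23)/(43 - 39) = (0*(5 + 5/3) - 23)/4 = (0*(20/3) - 23)*(¼) = (0 - 23)*(¼) = -23*¼ = -23/4 ≈ -5.7500)
(-5*X + N)² = (-5*(-23/4) + 16)² = (115/4 + 16)² = (179/4)² = 32041/16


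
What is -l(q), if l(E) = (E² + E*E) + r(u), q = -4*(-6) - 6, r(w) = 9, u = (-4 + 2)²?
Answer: -657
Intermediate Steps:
u = 4 (u = (-2)² = 4)
q = 18 (q = 24 - 6 = 18)
l(E) = 9 + 2*E² (l(E) = (E² + E*E) + 9 = (E² + E²) + 9 = 2*E² + 9 = 9 + 2*E²)
-l(q) = -(9 + 2*18²) = -(9 + 2*324) = -(9 + 648) = -1*657 = -657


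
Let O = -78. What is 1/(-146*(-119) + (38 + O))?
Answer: 1/17334 ≈ 5.7690e-5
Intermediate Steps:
1/(-146*(-119) + (38 + O)) = 1/(-146*(-119) + (38 - 78)) = 1/(17374 - 40) = 1/17334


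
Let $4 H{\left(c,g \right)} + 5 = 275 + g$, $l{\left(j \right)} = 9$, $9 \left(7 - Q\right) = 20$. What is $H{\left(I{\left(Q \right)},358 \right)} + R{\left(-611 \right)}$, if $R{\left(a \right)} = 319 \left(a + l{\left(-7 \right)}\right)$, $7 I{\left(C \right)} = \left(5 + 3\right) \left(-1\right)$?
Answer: $-191881$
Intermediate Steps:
$Q = \frac{43}{9}$ ($Q = 7 - \frac{20}{9} = \frac{43}{9} \approx 4.7778$)
$I{\left(C \right)} = - \frac{8}{7}$ ($I{\left(C \right)} = \frac{\left(5 + 3\right) \left(-1\right)}{7} = \frac{8 \left(-1\right)}{7} = \frac{1}{7} \left(-8\right) = - \frac{8}{7}$)
$H{\left(c,g \right)} = \frac{135}{2} + \frac{g}{4}$ ($H{\left(c,g \right)} = - \frac{5}{4} + \frac{275 + g}{4} = - \frac{5}{4} + \left(\frac{275}{4} + \frac{g}{4}\right) = \frac{135}{2} + \frac{g}{4}$)
$R{\left(a \right)} = 2871 + 319 a$ ($R{\left(a \right)} = 319 \left(a + 9\right) = 319 \left(9 + a\right) = 2871 + 319 a$)
$H{\left(I{\left(Q \right)},358 \right)} + R{\left(-611 \right)} = \left(\frac{135}{2} + \frac{1}{4} \cdot 358\right) + \left(2871 + 319 \left(-611\right)\right) = \left(\frac{135}{2} + \frac{179}{2}\right) + \left(2871 - 194909\right) = 157 - 192038 = -191881$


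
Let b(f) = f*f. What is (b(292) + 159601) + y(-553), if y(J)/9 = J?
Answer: 239888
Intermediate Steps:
y(J) = 9*J
b(f) = f**2
(b(292) + 159601) + y(-553) = (292**2 + 159601) + 9*(-553) = (85264 + 159601) - 4977 = 244865 - 4977 = 239888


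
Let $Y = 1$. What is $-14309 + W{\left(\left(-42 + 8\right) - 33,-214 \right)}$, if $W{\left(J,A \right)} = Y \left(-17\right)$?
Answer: $-14326$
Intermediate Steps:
$W{\left(J,A \right)} = -17$ ($W{\left(J,A \right)} = 1 \left(-17\right) = -17$)
$-14309 + W{\left(\left(-42 + 8\right) - 33,-214 \right)} = -14309 - 17 = -14326$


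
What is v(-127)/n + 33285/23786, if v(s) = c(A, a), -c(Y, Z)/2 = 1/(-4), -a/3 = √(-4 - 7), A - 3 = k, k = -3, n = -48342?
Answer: 229864511/164266116 ≈ 1.3993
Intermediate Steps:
A = 0 (A = 3 - 3 = 0)
a = -3*I*√11 (a = -3*√(-4 - 7) = -3*I*√11 ≈ -9.9499*I)
c(Y, Z) = ½ (c(Y, Z) = -2/(-4) = -2*(-¼) = ½)
v(s) = ½
v(-127)/n + 33285/23786 = (½)/(-48342) + 33285/23786 = (½)*(-1/48342) + 33285*(1/23786) = -1/96684 + 4755/3398 = 229864511/164266116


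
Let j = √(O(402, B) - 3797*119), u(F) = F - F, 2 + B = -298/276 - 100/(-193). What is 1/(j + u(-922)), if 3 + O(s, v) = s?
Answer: -I*√112861/225722 ≈ -0.0014883*I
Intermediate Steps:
B = -68225/26634 (B = -2 + (-298/276 - 100/(-193)) = -2 + (-298*1/276 - 100*(-1/193)) = -2 + (-149/138 + 100/193) = -2 - 14957/26634 = -68225/26634 ≈ -2.5616)
O(s, v) = -3 + s
u(F) = 0
j = 2*I*√112861 (j = √((-3 + 402) - 3797*119) = √(399 - 451843) = √(-451444) = 2*I*√112861 ≈ 671.9*I)
1/(j + u(-922)) = 1/(2*I*√112861 + 0) = 1/(2*I*√112861) = -I*√112861/225722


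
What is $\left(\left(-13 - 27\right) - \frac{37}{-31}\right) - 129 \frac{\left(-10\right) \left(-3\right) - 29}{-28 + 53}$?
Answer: $- \frac{34074}{775} \approx -43.966$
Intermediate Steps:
$\left(\left(-13 - 27\right) - \frac{37}{-31}\right) - 129 \frac{\left(-10\right) \left(-3\right) - 29}{-28 + 53} = \left(-40 - - \frac{37}{31}\right) - 129 \frac{30 - 29}{25} = \left(-40 + \frac{37}{31}\right) - 129 \cdot 1 \cdot \frac{1}{25} = - \frac{1203}{31} - \frac{129}{25} = - \frac{34074}{775}$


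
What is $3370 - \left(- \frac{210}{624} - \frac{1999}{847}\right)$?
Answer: $\frac{297094101}{88088} \approx 3372.7$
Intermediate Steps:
$3370 - \left(- \frac{210}{624} - \frac{1999}{847}\right) = 3370 - \left(\left(-210\right) \frac{1}{624} - \frac{1999}{847}\right) = 3370 - \left(- \frac{35}{104} - \frac{1999}{847}\right) = 3370 - - \frac{237541}{88088} = 3370 + \frac{237541}{88088} = \frac{297094101}{88088}$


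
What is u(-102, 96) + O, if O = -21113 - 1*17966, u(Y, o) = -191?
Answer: -39270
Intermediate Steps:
O = -39079 (O = -21113 - 17966 = -39079)
u(-102, 96) + O = -191 - 39079 = -39270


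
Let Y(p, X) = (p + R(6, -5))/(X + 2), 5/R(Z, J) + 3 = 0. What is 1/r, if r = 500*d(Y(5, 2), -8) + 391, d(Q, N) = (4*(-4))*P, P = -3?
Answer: 1/24391 ≈ 4.0999e-5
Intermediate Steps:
R(Z, J) = -5/3 (R(Z, J) = 5/(-3 + 0) = 5/(-3) = 5*(-⅓) = -5/3)
Y(p, X) = (-5/3 + p)/(2 + X) (Y(p, X) = (p - 5/3)/(X + 2) = (-5/3 + p)/(2 + X))
d(Q, N) = 48 (d(Q, N) = (4*(-4))*(-3) = -16*(-3) = 48)
r = 24391 (r = 500*48 + 391 = 24000 + 391 = 24391)
1/r = 1/24391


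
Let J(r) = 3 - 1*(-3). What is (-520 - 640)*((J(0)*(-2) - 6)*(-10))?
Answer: -208800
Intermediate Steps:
J(r) = 6 (J(r) = 3 + 3 = 6)
(-520 - 640)*((J(0)*(-2) - 6)*(-10)) = (-520 - 640)*((6*(-2) - 6)*(-10)) = -1160*(-12 - 6)*(-10) = -(-20880)*(-10) = -1160*180 = -208800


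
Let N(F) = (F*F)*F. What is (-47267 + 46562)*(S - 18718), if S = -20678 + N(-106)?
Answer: 867440460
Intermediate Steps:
N(F) = F**3 (N(F) = F**2*F = F**3)
S = -1211694 (S = -20678 + (-106)**3 = -20678 - 1191016 = -1211694)
(-47267 + 46562)*(S - 18718) = (-47267 + 46562)*(-1211694 - 18718) = -705*(-1230412) = 867440460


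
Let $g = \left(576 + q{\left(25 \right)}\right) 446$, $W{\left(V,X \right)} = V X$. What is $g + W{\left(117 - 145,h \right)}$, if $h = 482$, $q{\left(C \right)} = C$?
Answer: $254550$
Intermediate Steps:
$g = 268046$ ($g = \left(576 + 25\right) 446 = 601 \cdot 446 = 268046$)
$g + W{\left(117 - 145,h \right)} = 268046 + \left(117 - 145\right) 482 = 268046 - 13496 = 254550$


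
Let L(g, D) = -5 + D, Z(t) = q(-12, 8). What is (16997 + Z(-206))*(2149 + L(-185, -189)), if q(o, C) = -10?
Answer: 33209585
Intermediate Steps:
Z(t) = -10
(16997 + Z(-206))*(2149 + L(-185, -189)) = (16997 - 10)*(2149 + (-5 - 189)) = 16987*(2149 - 194) = 16987*1955 = 33209585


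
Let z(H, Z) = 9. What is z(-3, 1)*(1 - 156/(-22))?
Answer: 801/11 ≈ 72.818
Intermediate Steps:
z(-3, 1)*(1 - 156/(-22)) = 9*(1 - 156/(-22)) = 9*(1 - 156*(-1/22)) = 9*(1 + 78/11) = 9*(89/11) = 801/11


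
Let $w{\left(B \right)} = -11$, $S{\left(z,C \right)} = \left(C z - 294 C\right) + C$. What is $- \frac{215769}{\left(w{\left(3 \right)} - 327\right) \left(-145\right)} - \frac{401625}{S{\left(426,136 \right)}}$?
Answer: $- \frac{99102819}{3724760} \approx -26.607$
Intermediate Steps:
$S{\left(z,C \right)} = - 293 C + C z$ ($S{\left(z,C \right)} = \left(- 294 C + C z\right) + C = - 293 C + C z$)
$- \frac{215769}{\left(w{\left(3 \right)} - 327\right) \left(-145\right)} - \frac{401625}{S{\left(426,136 \right)}} = - \frac{215769}{\left(-11 - 327\right) \left(-145\right)} - \frac{401625}{136 \left(-293 + 426\right)} = - \frac{215769}{\left(-338\right) \left(-145\right)} - \frac{401625}{136 \cdot 133} = - \frac{215769}{49010} - \frac{401625}{18088} = \left(-215769\right) \frac{1}{49010} - \frac{3375}{152} = - \frac{215769}{49010} - \frac{3375}{152} = - \frac{99102819}{3724760}$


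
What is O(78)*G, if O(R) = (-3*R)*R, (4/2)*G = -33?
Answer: 301158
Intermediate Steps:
G = -33/2 (G = (½)*(-33) = -33/2 ≈ -16.500)
O(R) = -3*R²
O(78)*G = -3*78²*(-33/2) = -3*6084*(-33/2) = -18252*(-33/2) = 301158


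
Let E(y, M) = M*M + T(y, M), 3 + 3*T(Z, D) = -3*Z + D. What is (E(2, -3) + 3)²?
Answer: 64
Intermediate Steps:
T(Z, D) = -1 - Z + D/3 (T(Z, D) = -1 + (-3*Z + D)/3 = -1 + (D - 3*Z)/3 = -1 + (-Z + D/3) = -1 - Z + D/3)
E(y, M) = -1 + M² - y + M/3 (E(y, M) = M*M + (-1 - y + M/3) = M² + (-1 - y + M/3) = -1 + M² - y + M/3)
(E(2, -3) + 3)² = ((-1 + (-3)² - 1*2 + (⅓)*(-3)) + 3)² = ((-1 + 9 - 2 - 1) + 3)² = (5 + 3)² = 8² = 64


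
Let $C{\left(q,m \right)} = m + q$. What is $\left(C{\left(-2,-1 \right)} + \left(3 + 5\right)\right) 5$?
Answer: $25$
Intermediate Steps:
$\left(C{\left(-2,-1 \right)} + \left(3 + 5\right)\right) 5 = \left(\left(-1 - 2\right) + \left(3 + 5\right)\right) 5 = \left(-3 + 8\right) 5 = 5 \cdot 5 = 25$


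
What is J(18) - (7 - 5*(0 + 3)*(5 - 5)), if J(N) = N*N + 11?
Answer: 328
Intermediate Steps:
J(N) = 11 + N**2 (J(N) = N**2 + 11 = 11 + N**2)
J(18) - (7 - 5*(0 + 3)*(5 - 5)) = (11 + 18**2) - (7 - 5*(0 + 3)*(5 - 5)) = (11 + 324) - (7 - 15*0) = 335 - (7 - 5*0) = 335 - (7 + 0) = 335 - 1*7 = 335 - 7 = 328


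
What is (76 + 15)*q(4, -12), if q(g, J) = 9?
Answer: 819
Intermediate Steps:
(76 + 15)*q(4, -12) = (76 + 15)*9 = 91*9 = 819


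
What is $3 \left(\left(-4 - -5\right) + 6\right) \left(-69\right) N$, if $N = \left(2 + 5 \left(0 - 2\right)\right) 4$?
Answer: $46368$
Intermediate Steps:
$N = -32$ ($N = \left(2 + 5 \left(-2\right)\right) 4 = \left(2 - 10\right) 4 = \left(-8\right) 4 = -32$)
$3 \left(\left(-4 - -5\right) + 6\right) \left(-69\right) N = 3 \left(\left(-4 - -5\right) + 6\right) \left(-69\right) \left(-32\right) = 3 \left(\left(-4 + 5\right) + 6\right) \left(-69\right) \left(-32\right) = 3 \left(1 + 6\right) \left(-69\right) \left(-32\right) = 3 \cdot 7 \left(-69\right) \left(-32\right) = 21 \left(-69\right) \left(-32\right) = \left(-1449\right) \left(-32\right) = 46368$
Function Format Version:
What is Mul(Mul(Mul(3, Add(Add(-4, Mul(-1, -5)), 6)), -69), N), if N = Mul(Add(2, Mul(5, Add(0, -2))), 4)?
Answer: 46368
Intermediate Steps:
N = -32 (N = Mul(Add(2, Mul(5, -2)), 4) = Mul(Add(2, -10), 4) = Mul(-8, 4) = -32)
Mul(Mul(Mul(3, Add(Add(-4, Mul(-1, -5)), 6)), -69), N) = Mul(Mul(Mul(3, Add(Add(-4, Mul(-1, -5)), 6)), -69), -32) = Mul(Mul(Mul(3, Add(Add(-4, 5), 6)), -69), -32) = Mul(Mul(Mul(3, Add(1, 6)), -69), -32) = Mul(Mul(Mul(3, 7), -69), -32) = Mul(Mul(21, -69), -32) = Mul(-1449, -32) = 46368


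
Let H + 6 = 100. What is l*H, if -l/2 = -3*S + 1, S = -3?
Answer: -1880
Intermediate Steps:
H = 94 (H = -6 + 100 = 94)
l = -20 (l = -2*(-3*(-3) + 1) = -2*(9 + 1) = -2*10 = -20)
l*H = -20*94 = -1880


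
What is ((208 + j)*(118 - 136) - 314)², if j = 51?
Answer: 24760576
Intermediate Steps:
((208 + j)*(118 - 136) - 314)² = ((208 + 51)*(118 - 136) - 314)² = (259*(-18) - 314)² = (-4662 - 314)² = (-4976)² = 24760576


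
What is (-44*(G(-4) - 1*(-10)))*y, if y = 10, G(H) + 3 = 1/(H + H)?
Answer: -3025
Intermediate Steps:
G(H) = -3 + 1/(2*H) (G(H) = -3 + 1/(H + H) = -3 + 1/(2*H))
(-44*(G(-4) - 1*(-10)))*y = -44*((-3 + (½)/(-4)) - 1*(-10))*10 = -44*((-3 + (½)*(-¼)) + 10)*10 = -44*((-3 - ⅛) + 10)*10 = -44*(-25/8 + 10)*10 = -44*55/8*10 = -605/2*10 = -3025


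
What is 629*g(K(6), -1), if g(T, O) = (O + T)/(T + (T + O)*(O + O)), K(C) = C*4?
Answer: -14467/22 ≈ -657.59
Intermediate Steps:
K(C) = 4*C
g(T, O) = (O + T)/(T + 2*O*(O + T)) (g(T, O) = (O + T)/(T + (O + T)*(2*O)) = (O + T)/(T + 2*O*(O + T)))
629*g(K(6), -1) = 629*((-1 + 4*6)/(4*6 + 2*(-1)² + 2*(-1)*(4*6))) = 629*((-1 + 24)/(24 + 2*1 + 2*(-1)*24)) = 629*(23/(24 + 2 - 48)) = 629*(23/(-22)) = 629*(-1/22*23) = 629*(-23/22) = -14467/22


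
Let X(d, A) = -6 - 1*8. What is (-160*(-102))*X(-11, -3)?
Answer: -228480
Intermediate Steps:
X(d, A) = -14 (X(d, A) = -6 - 8 = -14)
(-160*(-102))*X(-11, -3) = -160*(-102)*(-14) = 16320*(-14) = -228480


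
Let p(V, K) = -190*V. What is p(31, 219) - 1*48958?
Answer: -54848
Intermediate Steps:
p(31, 219) - 1*48958 = -190*31 - 1*48958 = -5890 - 48958 = -54848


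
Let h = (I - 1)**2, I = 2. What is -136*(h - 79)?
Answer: 10608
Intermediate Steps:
h = 1 (h = (2 - 1)**2 = 1**2 = 1)
-136*(h - 79) = -136*(1 - 79) = -136*(-78) = 10608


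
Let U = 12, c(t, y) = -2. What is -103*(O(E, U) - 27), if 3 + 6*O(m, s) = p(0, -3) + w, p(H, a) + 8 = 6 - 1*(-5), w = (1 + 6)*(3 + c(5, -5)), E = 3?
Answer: 15965/6 ≈ 2660.8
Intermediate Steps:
w = 7 (w = (1 + 6)*(3 - 2) = 7*1 = 7)
p(H, a) = 3 (p(H, a) = -8 + (6 - 1*(-5)) = -8 + (6 + 5) = -8 + 11 = 3)
O(m, s) = 7/6 (O(m, s) = -½ + (3 + 7)/6 = -½ + (⅙)*10 = -½ + 5/3 = 7/6)
-103*(O(E, U) - 27) = -103*(7/6 - 27) = -103*(-155/6) = 15965/6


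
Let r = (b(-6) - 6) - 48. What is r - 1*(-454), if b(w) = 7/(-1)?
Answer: 393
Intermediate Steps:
b(w) = -7 (b(w) = 7*(-1) = -7)
r = -61 (r = (-7 - 6) - 48 = -13 - 48 = -61)
r - 1*(-454) = -61 - 1*(-454) = -61 + 454 = 393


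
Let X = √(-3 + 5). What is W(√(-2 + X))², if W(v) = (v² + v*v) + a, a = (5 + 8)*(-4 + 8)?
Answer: 2312 + 192*√2 ≈ 2583.5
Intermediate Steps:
a = 52 (a = 13*4 = 52)
X = √2 ≈ 1.4142
W(v) = 52 + 2*v² (W(v) = (v² + v*v) + 52 = (v² + v²) + 52 = 2*v² + 52 = 52 + 2*v²)
W(√(-2 + X))² = (52 + 2*(√(-2 + √2))²)² = (52 + 2*(-2 + √2))² = (52 + (-4 + 2*√2))² = (48 + 2*√2)²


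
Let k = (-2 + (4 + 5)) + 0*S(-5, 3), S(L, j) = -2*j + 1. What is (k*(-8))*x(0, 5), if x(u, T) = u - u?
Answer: 0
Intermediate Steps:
x(u, T) = 0
S(L, j) = 1 - 2*j
k = 7 (k = (-2 + (4 + 5)) + 0*(1 - 2*3) = (-2 + 9) + 0*(1 - 6) = 7 + 0*(-5) = 7 + 0 = 7)
(k*(-8))*x(0, 5) = (7*(-8))*0 = -56*0 = 0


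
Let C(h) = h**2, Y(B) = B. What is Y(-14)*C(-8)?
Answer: -896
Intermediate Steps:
Y(-14)*C(-8) = -14*(-8)**2 = -14*64 = -896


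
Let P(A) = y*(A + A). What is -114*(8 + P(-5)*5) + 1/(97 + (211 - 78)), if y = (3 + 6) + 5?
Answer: 18144241/230 ≈ 78888.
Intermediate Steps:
y = 14 (y = 9 + 5 = 14)
P(A) = 28*A (P(A) = 14*(A + A) = 14*(2*A) = 28*A)
-114*(8 + P(-5)*5) + 1/(97 + (211 - 78)) = -114*(8 + (28*(-5))*5) + 1/(97 + (211 - 78)) = -114*(8 - 140*5) + 1/(97 + 133) = -114*(8 - 700) + 1/230 = -114*(-692) + 1/230 = 78888 + 1/230 = 18144241/230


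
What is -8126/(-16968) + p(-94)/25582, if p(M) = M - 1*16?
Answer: 51503213/108518844 ≈ 0.47460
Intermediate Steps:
p(M) = -16 + M (p(M) = M - 16 = -16 + M)
-8126/(-16968) + p(-94)/25582 = -8126/(-16968) + (-16 - 94)/25582 = -8126*(-1/16968) - 110*1/25582 = 4063/8484 - 55/12791 = 51503213/108518844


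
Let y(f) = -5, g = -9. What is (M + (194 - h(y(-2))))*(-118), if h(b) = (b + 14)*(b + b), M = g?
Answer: -32450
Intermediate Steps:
M = -9
h(b) = 2*b*(14 + b) (h(b) = (14 + b)*(2*b) = 2*b*(14 + b))
(M + (194 - h(y(-2))))*(-118) = (-9 + (194 - 2*(-5)*(14 - 5)))*(-118) = (-9 + (194 - 2*(-5)*9))*(-118) = (-9 + (194 - 1*(-90)))*(-118) = (-9 + (194 + 90))*(-118) = (-9 + 284)*(-118) = 275*(-118) = -32450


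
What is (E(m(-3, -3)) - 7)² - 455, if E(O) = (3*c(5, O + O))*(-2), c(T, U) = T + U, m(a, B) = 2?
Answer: 3266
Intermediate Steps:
E(O) = -30 - 12*O (E(O) = (3*(5 + (O + O)))*(-2) = (3*(5 + 2*O))*(-2) = (15 + 6*O)*(-2) = -30 - 12*O)
(E(m(-3, -3)) - 7)² - 455 = ((-30 - 12*2) - 7)² - 455 = ((-30 - 24) - 7)² - 455 = (-54 - 7)² - 455 = (-61)² - 455 = 3721 - 455 = 3266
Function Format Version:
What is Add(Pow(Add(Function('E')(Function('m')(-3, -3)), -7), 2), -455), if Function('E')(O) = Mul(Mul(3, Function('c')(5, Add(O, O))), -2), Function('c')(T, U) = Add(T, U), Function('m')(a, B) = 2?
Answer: 3266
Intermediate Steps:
Function('E')(O) = Add(-30, Mul(-12, O)) (Function('E')(O) = Mul(Mul(3, Add(5, Add(O, O))), -2) = Mul(Mul(3, Add(5, Mul(2, O))), -2) = Mul(Add(15, Mul(6, O)), -2) = Add(-30, Mul(-12, O)))
Add(Pow(Add(Function('E')(Function('m')(-3, -3)), -7), 2), -455) = Add(Pow(Add(Add(-30, Mul(-12, 2)), -7), 2), -455) = Add(Pow(Add(Add(-30, -24), -7), 2), -455) = Add(Pow(Add(-54, -7), 2), -455) = Add(Pow(-61, 2), -455) = Add(3721, -455) = 3266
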